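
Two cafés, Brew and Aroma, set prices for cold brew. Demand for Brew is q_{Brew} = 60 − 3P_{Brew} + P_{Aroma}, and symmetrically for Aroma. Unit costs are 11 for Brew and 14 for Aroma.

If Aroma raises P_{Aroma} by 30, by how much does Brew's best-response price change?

5

Brew's profit: π = (P_{Brew} − 11)(60 − 3P_{Brew} + P_{Aroma}).
∂π/∂P_{Brew} = 93 − 6P_{Brew} + P_{Aroma} = 0 ⇒ P_{Brew} = 15.5 + (1/6)P_{Aroma}.
The reaction-function slope is 1/6, so a 30-unit rise in P_{Aroma} moves P_{Brew} by 1/6 × 30 = 5. Brew's best response rises — the actions are strategic complements.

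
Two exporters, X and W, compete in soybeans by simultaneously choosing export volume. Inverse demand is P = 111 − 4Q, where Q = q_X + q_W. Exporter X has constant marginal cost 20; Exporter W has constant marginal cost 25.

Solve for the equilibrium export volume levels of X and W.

Exporter X's profit: π = q_X(111 − 4(q_X + q_W)) − 20q_X.
∂π/∂q_X = 91 − 8q_X − 4q_W = 0, so q_X = 11.375 − 0.5q_W.
By the same steps for W: q_W = 10.75 − 0.5q_X.
Plugging q_W into X's best response: q_X = 11.375 − 0.5(10.75 − 0.5q_X) ⇒ 0.75q_X = 6, so q_X = 8.
Then q_W = 10.75 − 0.5·8 = 6.75.

8, 6.75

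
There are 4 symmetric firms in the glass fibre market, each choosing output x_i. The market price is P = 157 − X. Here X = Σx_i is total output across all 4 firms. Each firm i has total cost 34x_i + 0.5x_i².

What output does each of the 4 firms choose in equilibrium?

20.5

A representative firm's profit is π_i = x_i(157 − X) − 34x_i − 0.5x_i², with X = x_i + Σ_{j≠i} x_j.
First-order condition: 123 − 3x_i − Σ_{j≠i} x_j = 0.
Imposing symmetry (x_j = x for all j) turns Σ_{j≠i} x_j into 3x, so 123 = 6x and x = 20.5.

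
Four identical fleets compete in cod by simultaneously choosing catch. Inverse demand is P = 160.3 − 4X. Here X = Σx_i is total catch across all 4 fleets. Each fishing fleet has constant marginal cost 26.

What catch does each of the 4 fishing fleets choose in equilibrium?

A representative fishing fleet's profit is π_i = x_i(160.3 − 4X) − 26x_i, with X = x_i + Σ_{j≠i} x_j.
First-order condition: 134.3 − 8x_i − 4Σ_{j≠i} x_j = 0.
With identical fishing fleets, set every x_j = x: then 134.3 − 8x − 12x = 0, i.e. x = 134.3/20 = 6.715.

6.715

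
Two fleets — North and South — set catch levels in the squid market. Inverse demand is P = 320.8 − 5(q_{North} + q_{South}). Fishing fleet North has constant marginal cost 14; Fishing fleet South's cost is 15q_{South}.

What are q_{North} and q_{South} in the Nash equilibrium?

20.52, 20.32

Fishing fleet North's profit: π = q_{North}(320.8 − 5(q_{North} + q_{South})) − 14q_{North}.
∂π/∂q_{North} = 306.8 − 10q_{North} − 5q_{South} = 0, so q_{North} = 30.68 − 0.5q_{South}.
By the same steps for South: q_{South} = 30.58 − 0.5q_{North}.
Solving the two reaction functions simultaneously: (1 − (−0.5)(−0.5))q_{North} = 30.68 − 0.5·30.58, so 0.75q_{North} = 15.39 and q_{North} = 20.52.
Then q_{South} = 30.58 − 0.5·20.52 = 20.32.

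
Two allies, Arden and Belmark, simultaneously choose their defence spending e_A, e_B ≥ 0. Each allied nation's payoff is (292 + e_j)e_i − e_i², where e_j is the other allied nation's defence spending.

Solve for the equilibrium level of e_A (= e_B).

Arden's payoff is (292 + e_B)e_A − e_A².
∂π/∂e_A = 292 + e_B − 2e_A = 0, so e_A = 146 + 0.5e_B.
The game is symmetric, so in equilibrium e_B = e_A: the reaction function gives 0.5e_A = 146, hence e_A = 292.

292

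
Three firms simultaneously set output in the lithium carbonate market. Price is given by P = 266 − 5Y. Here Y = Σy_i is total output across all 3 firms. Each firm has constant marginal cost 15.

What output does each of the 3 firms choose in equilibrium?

12.55

A representative firm's profit is π_i = y_i(266 − 5Y) − 15y_i, with Y = y_i + Σ_{j≠i} y_j.
First-order condition: 251 − 10y_i − 5Σ_{j≠i} y_j = 0.
Imposing symmetry (y_j = y for all j) turns Σ_{j≠i} y_j into 2y, so 251 = 20y and y = 12.55.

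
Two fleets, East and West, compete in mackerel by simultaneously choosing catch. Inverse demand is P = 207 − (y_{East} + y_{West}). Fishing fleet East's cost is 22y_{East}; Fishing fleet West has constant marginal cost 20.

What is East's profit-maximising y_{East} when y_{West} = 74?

55.5

Fishing fleet East's profit: π = y_{East}(207 − (y_{East} + y_{West})) − 22y_{East}.
∂π/∂y_{East} = 185 − 2y_{East} − y_{West} = 0, so y_{East} = 92.5 − 0.5y_{West}.
At y_{West} = 74: y_{East} = 92.5 − 0.5·74 = 55.5.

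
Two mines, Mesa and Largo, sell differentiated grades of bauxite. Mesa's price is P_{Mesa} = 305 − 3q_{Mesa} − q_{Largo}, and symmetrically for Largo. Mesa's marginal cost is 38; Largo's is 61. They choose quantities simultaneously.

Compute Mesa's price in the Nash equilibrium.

Mine Mesa's profit: π = q_{Mesa}(305 − 3q_{Mesa} − q_{Largo}) − 38q_{Mesa}.
∂π/∂q_{Mesa} = 267 − 6q_{Mesa} − q_{Largo} = 0 ⇒ q_{Mesa} = 44.5 − (1/6)q_{Largo}.
Similarly q_{Largo} = 122/3 − (1/6)q_{Mesa}.
Substituting the second reaction function into the first: q_{Mesa} = 44.5 − (1/6)(122/3 − (1/6)q_{Mesa}), which gives (35/36)q_{Mesa} = 679/18 ⇒ q_{Mesa} = 38.8.
Then q_{Largo} = 122/3 − (1/6)·38.8 = 34.2.
P_{Mesa} = 305 − 3·38.8 − 34.2 = 154.4.

154.4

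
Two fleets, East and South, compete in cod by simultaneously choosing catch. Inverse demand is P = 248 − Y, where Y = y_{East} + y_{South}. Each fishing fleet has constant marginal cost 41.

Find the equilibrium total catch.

138

Fishing fleet East's profit: π = y_{East}(248 − (y_{East} + y_{South})) − 41y_{East}.
∂π/∂y_{East} = 207 − 2y_{East} − y_{South} = 0, so y_{East} = 103.5 − 0.5y_{South}.
The game is symmetric, so in equilibrium y_{South} = y_{East}: the reaction function gives 1.5y_{East} = 103.5, hence y_{East} = 69.
Total catch: 69 + 69 = 138.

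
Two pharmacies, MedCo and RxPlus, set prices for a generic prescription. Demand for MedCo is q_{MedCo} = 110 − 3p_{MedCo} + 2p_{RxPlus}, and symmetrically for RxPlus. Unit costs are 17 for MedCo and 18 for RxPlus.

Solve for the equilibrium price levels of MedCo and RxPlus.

40.4375, 40.8125

MedCo's profit: π = (p_{MedCo} − 17)(110 − 3p_{MedCo} + 2p_{RxPlus}).
∂π/∂p_{MedCo} = 161 − 6p_{MedCo} + 2p_{RxPlus} = 0 ⇒ p_{MedCo} = 161/6 + (1/3)p_{RxPlus}.
Similarly p_{RxPlus} = 82/3 + (1/3)p_{MedCo}.
Substituting the second reaction function into the first: p_{MedCo} = 161/6 + (1/3)(82/3 + (1/3)p_{MedCo}), which gives (8/9)p_{MedCo} = 647/18 ⇒ p_{MedCo} = 40.4375.
Then p_{RxPlus} = 82/3 + (1/3)·40.4375 = 40.8125.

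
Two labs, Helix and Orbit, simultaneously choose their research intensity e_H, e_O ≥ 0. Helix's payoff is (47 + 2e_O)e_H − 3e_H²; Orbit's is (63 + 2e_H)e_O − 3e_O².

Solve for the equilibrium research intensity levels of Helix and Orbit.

12.75, 14.75

Expanding Helix's payoff: 47e_H + 2e_Oe_H − 3e_H².
∂π/∂e_H = 47 + 2e_O − 6e_H = 0, so e_H = 47/6 + (1/3)e_O.
Likewise for Orbit: e_O = 10.5 + (1/3)e_H.
Solving the two reaction functions simultaneously: (1 − (1/3)(1/3))e_H = 47/6 + (1/3)·10.5, so (8/9)e_H = 34/3 and e_H = 12.75.
Then e_O = 10.5 + (1/3)·12.75 = 14.75.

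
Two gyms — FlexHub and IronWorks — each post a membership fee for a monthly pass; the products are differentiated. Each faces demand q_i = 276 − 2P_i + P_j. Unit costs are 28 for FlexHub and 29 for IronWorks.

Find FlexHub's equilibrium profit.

FlexHub's profit: π = (P_{FlexHub} − 28)(276 − 2P_{FlexHub} + P_{IronWorks}).
∂π/∂P_{FlexHub} = 332 − 4P_{FlexHub} + P_{IronWorks} = 0 ⇒ P_{FlexHub} = 83 + 0.25P_{IronWorks}.
Similarly P_{IronWorks} = 83.5 + 0.25P_{FlexHub}.
Plugging P_{IronWorks} into FlexHub's best response: P_{FlexHub} = 83 + 0.25(83.5 + 0.25P_{FlexHub}) ⇒ 0.9375P_{FlexHub} = 103.875, so P_{FlexHub} = 110.8.
Then P_{IronWorks} = 83.5 + 0.25·110.8 = 111.2.
q_{FlexHub} = 276 − 2·110.8 + 111.2 = 165.6.
Profit = (110.8 − 28)·165.6 = 13711.68.

13711.68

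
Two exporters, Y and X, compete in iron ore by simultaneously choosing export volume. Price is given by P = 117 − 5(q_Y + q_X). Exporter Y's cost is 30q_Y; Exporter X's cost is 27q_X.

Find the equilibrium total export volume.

11.8

Exporter Y's profit: π = q_Y(117 − 5(q_Y + q_X)) − 30q_Y.
∂π/∂q_Y = 87 − 10q_Y − 5q_X = 0, so q_Y = 8.7 − 0.5q_X.
By the same steps for X: q_X = 9 − 0.5q_Y.
Plugging q_X into Y's best response: q_Y = 8.7 − 0.5(9 − 0.5q_Y) ⇒ 0.75q_Y = 4.2, so q_Y = 5.6.
Then q_X = 9 − 0.5·5.6 = 6.2.
Total export volume: 5.6 + 6.2 = 11.8.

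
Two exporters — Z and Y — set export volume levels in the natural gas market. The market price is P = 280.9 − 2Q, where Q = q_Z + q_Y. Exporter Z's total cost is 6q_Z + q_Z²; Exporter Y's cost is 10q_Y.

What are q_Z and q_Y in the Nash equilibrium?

27.89, 53.78

Exporter Z's profit: π = q_Z(280.9 − 2(q_Z + q_Y)) − 6q_Z − q_Z².
∂π/∂q_Z = 274.9 − 6q_Z − 2q_Y = 0, so q_Z = 2749/60 − (1/3)q_Y.
For Y: ∂π/∂q_Y = 270.9 − 4q_Y − 2q_Z = 0 ⇒ q_Y = 67.725 − 0.5q_Z.
Solving the two reaction functions simultaneously: (1 − (−1/3)(−0.5))q_Z = 2749/60 − (1/3)·67.725, so (5/6)q_Z = 2789/120 and q_Z = 27.89.
Then q_Y = 67.725 − 0.5·27.89 = 53.78.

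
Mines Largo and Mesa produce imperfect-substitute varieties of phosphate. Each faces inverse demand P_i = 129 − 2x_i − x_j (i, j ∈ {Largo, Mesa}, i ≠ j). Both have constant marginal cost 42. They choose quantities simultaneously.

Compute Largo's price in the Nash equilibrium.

Mine Largo's profit: π = x_{Largo}(129 − 2x_{Largo} − x_{Mesa}) − 42x_{Largo}.
∂π/∂x_{Largo} = 87 − 4x_{Largo} − x_{Mesa} = 0 ⇒ x_{Largo} = 21.75 − 0.25x_{Mesa}.
By symmetry x_{Mesa} = x_{Largo}; substituting into the reaction function, 1.25x_{Largo} = 21.75 and x_{Largo} = 17.4.
P_{Largo} = 129 − 2·17.4 − 17.4 = 76.8.

76.8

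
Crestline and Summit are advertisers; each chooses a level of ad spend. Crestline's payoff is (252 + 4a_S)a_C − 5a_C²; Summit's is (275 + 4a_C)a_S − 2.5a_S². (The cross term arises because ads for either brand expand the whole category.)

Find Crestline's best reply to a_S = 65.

51.2

Expanding Crestline's payoff: 252a_C + 4a_Sa_C − 5a_C².
∂π/∂a_C = 252 + 4a_S − 10a_C = 0, so a_C = 25.2 + 0.4a_S.
At a_S = 65: a_C = 25.2 + 0.4·65 = 51.2.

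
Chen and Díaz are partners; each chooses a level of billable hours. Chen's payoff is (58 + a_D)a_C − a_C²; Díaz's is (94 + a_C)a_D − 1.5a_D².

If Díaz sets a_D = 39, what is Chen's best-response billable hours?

48.5

Expanding Chen's payoff: 58a_C + a_Da_C − a_C².
∂π/∂a_C = 58 + a_D − 2a_C = 0, so a_C = 29 + 0.5a_D.
At a_D = 39: a_C = 29 + 0.5·39 = 48.5.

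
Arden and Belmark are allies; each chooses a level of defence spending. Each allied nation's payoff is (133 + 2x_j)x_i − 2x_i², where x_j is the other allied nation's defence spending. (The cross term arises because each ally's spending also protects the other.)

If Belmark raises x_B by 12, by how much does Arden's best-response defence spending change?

Arden's payoff is (133 + 2x_B)x_A − 2x_A².
∂π/∂x_A = 133 + 2x_B − 4x_A = 0, so x_A = 33.25 + 0.5x_B.
The reaction-function slope is 0.5, so a 12-unit rise in x_B moves x_A by 0.5 × 12 = 6. Arden's best response rises — the actions are strategic complements.

6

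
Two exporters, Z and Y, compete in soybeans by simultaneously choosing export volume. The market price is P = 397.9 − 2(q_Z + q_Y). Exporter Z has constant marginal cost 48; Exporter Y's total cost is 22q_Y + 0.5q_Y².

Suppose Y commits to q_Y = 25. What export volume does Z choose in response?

Exporter Z's profit: π = q_Z(397.9 − 2(q_Z + q_Y)) − 48q_Z.
∂π/∂q_Z = 349.9 − 4q_Z − 2q_Y = 0, so q_Z = 87.475 − 0.5q_Y.
At q_Y = 25: q_Z = 87.475 − 0.5·25 = 74.975.

74.975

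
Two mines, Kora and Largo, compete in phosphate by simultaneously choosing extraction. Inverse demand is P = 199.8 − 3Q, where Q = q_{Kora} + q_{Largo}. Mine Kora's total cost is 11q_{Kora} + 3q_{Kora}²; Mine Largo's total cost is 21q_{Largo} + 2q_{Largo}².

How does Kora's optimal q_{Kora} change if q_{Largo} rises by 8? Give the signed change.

Mine Kora's profit: π = q_{Kora}(199.8 − 3(q_{Kora} + q_{Largo})) − 11q_{Kora} − 3q_{Kora}².
∂π/∂q_{Kora} = 188.8 − 12q_{Kora} − 3q_{Largo} = 0, so q_{Kora} = 236/15 − 0.25q_{Largo}.
The reaction-function slope is −0.25, so an 8-unit rise in q_{Largo} moves q_{Kora} by −0.25 × 8 = −2. Kora's best response falls — the actions are strategic substitutes.

-2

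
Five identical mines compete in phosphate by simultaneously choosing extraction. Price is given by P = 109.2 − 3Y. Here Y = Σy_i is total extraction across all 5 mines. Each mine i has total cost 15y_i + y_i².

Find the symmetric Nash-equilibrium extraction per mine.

4.71

A representative mine's profit is π_i = y_i(109.2 − 3Y) − 15y_i − y_i², with Y = y_i + Σ_{j≠i} y_j.
First-order condition: 94.2 − 8y_i − 3Σ_{j≠i} y_j = 0.
With identical mines, set every y_j = y: then 94.2 − 8y − 12y = 0, i.e. y = 94.2/20 = 4.71.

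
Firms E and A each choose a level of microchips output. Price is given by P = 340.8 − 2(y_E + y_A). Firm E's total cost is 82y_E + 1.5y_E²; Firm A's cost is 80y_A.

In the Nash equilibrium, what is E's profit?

1602.86

Firm E's profit: π = y_E(340.8 − 2(y_E + y_A)) − 82y_E − 1.5y_E².
∂π/∂y_E = 258.8 − 7y_E − 2y_A = 0, so y_E = 1294/35 − (2/7)y_A.
For A: ∂π/∂y_A = 260.8 − 4y_A − 2y_E = 0 ⇒ y_A = 65.2 − 0.5y_E.
Plugging y_A into E's best response: y_E = 1294/35 − (2/7)(65.2 − 0.5y_E) ⇒ (6/7)y_E = 642/35, so y_E = 21.4.
Then y_A = 65.2 − 0.5·21.4 = 54.5.
Price P = 340.8 − 2·75.9 = 189.
E's profit: (189 − 82)·21.4 − 1.5(21.4)² = 1602.86.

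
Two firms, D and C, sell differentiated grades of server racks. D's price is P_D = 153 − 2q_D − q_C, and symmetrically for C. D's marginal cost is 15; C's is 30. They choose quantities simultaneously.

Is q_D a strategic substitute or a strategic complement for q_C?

Firm D's profit: π = q_D(153 − 2q_D − q_C) − 15q_D.
∂π/∂q_D = 138 − 4q_D − q_C = 0 ⇒ q_D = 34.5 − 0.25q_C.
The best-response slope dq_D/dq_C = −0.25 < 0: the reaction function is downward-sloping, so the choices are strategic substitutes.

strategic substitutes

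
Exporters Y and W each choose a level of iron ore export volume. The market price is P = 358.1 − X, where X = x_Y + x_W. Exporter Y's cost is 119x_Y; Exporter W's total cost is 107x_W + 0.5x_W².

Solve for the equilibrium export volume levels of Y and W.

93.24, 52.62

Exporter Y's profit: π = x_Y(358.1 − (x_Y + x_W)) − 119x_Y.
∂π/∂x_Y = 239.1 − 2x_Y − x_W = 0, so x_Y = 119.55 − 0.5x_W.
For W: ∂π/∂x_W = 251.1 − 3x_W − x_Y = 0 ⇒ x_W = 83.7 − (1/3)x_Y.
Solving the two reaction functions simultaneously: (1 − (−0.5)(−1/3))x_Y = 119.55 − 0.5·83.7, so (5/6)x_Y = 77.7 and x_Y = 93.24.
Then x_W = 83.7 − (1/3)·93.24 = 52.62.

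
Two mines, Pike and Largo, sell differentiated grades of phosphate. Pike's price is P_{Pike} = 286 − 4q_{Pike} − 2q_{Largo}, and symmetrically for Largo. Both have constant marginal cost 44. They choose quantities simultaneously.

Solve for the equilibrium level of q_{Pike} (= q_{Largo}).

24.2

Mine Pike's profit: π = q_{Pike}(286 − 4q_{Pike} − 2q_{Largo}) − 44q_{Pike}.
∂π/∂q_{Pike} = 242 − 8q_{Pike} − 2q_{Largo} = 0 ⇒ q_{Pike} = 30.25 − 0.25q_{Largo}.
By symmetry q_{Largo} = q_{Pike}; substituting into the reaction function, 1.25q_{Pike} = 30.25 and q_{Pike} = 24.2.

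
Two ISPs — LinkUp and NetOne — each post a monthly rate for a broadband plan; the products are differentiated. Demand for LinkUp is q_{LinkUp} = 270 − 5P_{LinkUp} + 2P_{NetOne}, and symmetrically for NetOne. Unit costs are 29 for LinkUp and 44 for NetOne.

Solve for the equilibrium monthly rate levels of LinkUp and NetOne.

LinkUp's profit: π = (P_{LinkUp} − 29)(270 − 5P_{LinkUp} + 2P_{NetOne}).
∂π/∂P_{LinkUp} = 415 − 10P_{LinkUp} + 2P_{NetOne} = 0 ⇒ P_{LinkUp} = 41.5 + 0.2P_{NetOne}.
Similarly P_{NetOne} = 49 + 0.2P_{LinkUp}.
Solving the two reaction functions simultaneously: (1 − (0.2)(0.2))P_{LinkUp} = 41.5 + 0.2·49, so 0.96P_{LinkUp} = 51.3 and P_{LinkUp} = 53.4375.
Then P_{NetOne} = 49 + 0.2·53.4375 = 59.6875.

53.4375, 59.6875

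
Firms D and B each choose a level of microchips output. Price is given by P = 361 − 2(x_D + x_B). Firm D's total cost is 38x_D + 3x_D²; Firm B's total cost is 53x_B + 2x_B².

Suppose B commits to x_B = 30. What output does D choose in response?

Firm D's profit: π = x_D(361 − 2(x_D + x_B)) − 38x_D − 3x_D².
∂π/∂x_D = 323 − 10x_D − 2x_B = 0, so x_D = 32.3 − 0.2x_B.
At x_B = 30: x_D = 32.3 − 0.2·30 = 26.3.

26.3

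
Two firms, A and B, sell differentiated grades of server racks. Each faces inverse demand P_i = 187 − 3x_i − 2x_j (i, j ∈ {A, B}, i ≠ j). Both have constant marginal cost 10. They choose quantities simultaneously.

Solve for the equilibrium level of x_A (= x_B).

22.125

Firm A's profit: π = x_A(187 − 3x_A − 2x_B) − 10x_A.
∂π/∂x_A = 177 − 6x_A − 2x_B = 0 ⇒ x_A = 29.5 − (1/3)x_B.
The game is symmetric, so in equilibrium x_B = x_A: the reaction function gives (4/3)x_A = 29.5, hence x_A = 22.125.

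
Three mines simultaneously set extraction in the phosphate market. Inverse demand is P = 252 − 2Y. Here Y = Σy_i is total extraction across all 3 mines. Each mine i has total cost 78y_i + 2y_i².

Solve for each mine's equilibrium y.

14.5

A representative mine's profit is π_i = y_i(252 − 2Y) − 78y_i − 2y_i², with Y = y_i + Σ_{j≠i} y_j.
First-order condition: 174 − 8y_i − 2Σ_{j≠i} y_j = 0.
Imposing symmetry (y_j = y for all j) turns Σ_{j≠i} y_j into 2y, so 174 = 12y and y = 14.5.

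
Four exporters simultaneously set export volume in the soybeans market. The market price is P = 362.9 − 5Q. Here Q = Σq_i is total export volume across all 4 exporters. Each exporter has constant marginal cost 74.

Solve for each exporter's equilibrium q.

11.556

A representative exporter's profit is π_i = q_i(362.9 − 5Q) − 74q_i, with Q = q_i + Σ_{j≠i} q_j.
First-order condition: 288.9 − 10q_i − 5Σ_{j≠i} q_j = 0.
Imposing symmetry (q_j = q for all j) turns Σ_{j≠i} q_j into 3q, so 288.9 = 25q and q = 11.556.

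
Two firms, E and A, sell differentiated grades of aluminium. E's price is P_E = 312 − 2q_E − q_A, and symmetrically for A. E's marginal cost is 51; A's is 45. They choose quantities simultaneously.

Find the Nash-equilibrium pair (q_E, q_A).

51.8, 53.8

Firm E's profit: π = q_E(312 − 2q_E − q_A) − 51q_E.
∂π/∂q_E = 261 − 4q_E − q_A = 0 ⇒ q_E = 65.25 − 0.25q_A.
Similarly q_A = 66.75 − 0.25q_E.
Solving the two reaction functions simultaneously: (1 − (−0.25)(−0.25))q_E = 65.25 − 0.25·66.75, so 0.9375q_E = 48.5625 and q_E = 51.8.
Then q_A = 66.75 − 0.25·51.8 = 53.8.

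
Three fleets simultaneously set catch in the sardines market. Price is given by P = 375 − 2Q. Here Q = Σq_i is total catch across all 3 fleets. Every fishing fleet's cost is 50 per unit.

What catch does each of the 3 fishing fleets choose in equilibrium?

A representative fishing fleet's profit is π_i = q_i(375 − 2Q) − 50q_i, with Q = q_i + Σ_{j≠i} q_j.
First-order condition: 325 − 4q_i − 2Σ_{j≠i} q_j = 0.
With identical fishing fleets, set every q_j = q: then 325 − 4q − 4q = 0, i.e. q = 325/8 = 40.625.

40.625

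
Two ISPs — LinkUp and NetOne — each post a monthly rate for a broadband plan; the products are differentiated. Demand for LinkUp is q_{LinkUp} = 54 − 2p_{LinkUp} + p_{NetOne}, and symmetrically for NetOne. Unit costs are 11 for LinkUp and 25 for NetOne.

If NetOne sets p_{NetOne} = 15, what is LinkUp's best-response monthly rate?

22.75

LinkUp's profit: π = (p_{LinkUp} − 11)(54 − 2p_{LinkUp} + p_{NetOne}).
∂π/∂p_{LinkUp} = 76 − 4p_{LinkUp} + p_{NetOne} = 0 ⇒ p_{LinkUp} = 19 + 0.25p_{NetOne}.
At p_{NetOne} = 15: p_{LinkUp} = 19 + 0.25·15 = 22.75.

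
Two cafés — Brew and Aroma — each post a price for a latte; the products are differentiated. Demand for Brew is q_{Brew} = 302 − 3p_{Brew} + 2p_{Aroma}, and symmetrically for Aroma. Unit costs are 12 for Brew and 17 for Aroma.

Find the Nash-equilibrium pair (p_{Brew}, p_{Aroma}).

Brew's profit: π = (p_{Brew} − 12)(302 − 3p_{Brew} + 2p_{Aroma}).
∂π/∂p_{Brew} = 338 − 6p_{Brew} + 2p_{Aroma} = 0 ⇒ p_{Brew} = 169/3 + (1/3)p_{Aroma}.
Similarly p_{Aroma} = 353/6 + (1/3)p_{Brew}.
Solving the two reaction functions simultaneously: (1 − (1/3)(1/3))p_{Brew} = 169/3 + (1/3)·(353/6), so (8/9)p_{Brew} = 1367/18 and p_{Brew} = 85.4375.
Then p_{Aroma} = 353/6 + (1/3)·85.4375 = 87.3125.

85.4375, 87.3125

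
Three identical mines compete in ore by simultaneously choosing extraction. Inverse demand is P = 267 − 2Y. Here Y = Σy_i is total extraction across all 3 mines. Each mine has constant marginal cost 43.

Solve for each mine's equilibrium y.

28

A representative mine's profit is π_i = y_i(267 − 2Y) − 43y_i, with Y = y_i + Σ_{j≠i} y_j.
First-order condition: 224 − 4y_i − 2Σ_{j≠i} y_j = 0.
In a symmetric equilibrium every mine chooses the same y, so Σ_{j≠i} y_j = 2y. The condition becomes 224 − 8y = 0, giving y = 224/8 = 28.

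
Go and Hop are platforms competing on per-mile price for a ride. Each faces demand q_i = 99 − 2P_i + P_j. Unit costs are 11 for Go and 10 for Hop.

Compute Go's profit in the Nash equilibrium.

1705.28

Go's profit: π = (P_{Go} − 11)(99 − 2P_{Go} + P_{Hop}).
∂π/∂P_{Go} = 121 − 4P_{Go} + P_{Hop} = 0 ⇒ P_{Go} = 30.25 + 0.25P_{Hop}.
Similarly P_{Hop} = 29.75 + 0.25P_{Go}.
Plugging P_{Hop} into Go's best response: P_{Go} = 30.25 + 0.25(29.75 + 0.25P_{Go}) ⇒ 0.9375P_{Go} = 37.6875, so P_{Go} = 40.2.
Then P_{Hop} = 29.75 + 0.25·40.2 = 39.8.
q_{Go} = 99 − 2·40.2 + 39.8 = 58.4.
Profit = (40.2 − 11)·58.4 = 1705.28.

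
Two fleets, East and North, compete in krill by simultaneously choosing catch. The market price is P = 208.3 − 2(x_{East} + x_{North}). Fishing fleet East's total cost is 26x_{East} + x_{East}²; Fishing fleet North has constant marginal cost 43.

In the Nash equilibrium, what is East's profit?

1191.6147

Fishing fleet East's profit: π = x_{East}(208.3 − 2(x_{East} + x_{North})) − 26x_{East} − x_{East}².
∂π/∂x_{East} = 182.3 − 6x_{East} − 2x_{North} = 0, so x_{East} = 1823/60 − (1/3)x_{North}.
For North: ∂π/∂x_{North} = 165.3 − 4x_{North} − 2x_{East} = 0 ⇒ x_{North} = 41.325 − 0.5x_{East}.
Solving the two reaction functions simultaneously: (1 − (−1/3)(−0.5))x_{East} = 1823/60 − (1/3)·41.325, so (5/6)x_{East} = 1993/120 and x_{East} = 19.93.
Then x_{North} = 41.325 − 0.5·19.93 = 31.36.
Price P = 208.3 − 2·51.29 = 105.72.
East's profit: (105.72 − 26)·19.93 − (19.93)² = 1191.6147.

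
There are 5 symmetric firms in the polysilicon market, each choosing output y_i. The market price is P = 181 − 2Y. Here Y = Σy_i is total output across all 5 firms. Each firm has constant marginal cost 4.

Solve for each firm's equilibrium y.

A representative firm's profit is π_i = y_i(181 − 2Y) − 4y_i, with Y = y_i + Σ_{j≠i} y_j.
First-order condition: 177 − 4y_i − 2Σ_{j≠i} y_j = 0.
With identical firms, set every y_j = y: then 177 − 4y − 8y = 0, i.e. y = 177/12 = 14.75.

14.75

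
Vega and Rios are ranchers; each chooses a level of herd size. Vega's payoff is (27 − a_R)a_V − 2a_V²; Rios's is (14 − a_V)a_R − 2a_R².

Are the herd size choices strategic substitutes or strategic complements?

Expanding Vega's payoff: 27a_V − a_Ra_V − 2a_V².
∂π/∂a_V = 27 − a_R − 4a_V = 0, so a_V = 6.75 − 0.25a_R.
The best-response slope da_V/da_R = −0.25 < 0: the reaction function is downward-sloping, so the choices are strategic substitutes.

strategic substitutes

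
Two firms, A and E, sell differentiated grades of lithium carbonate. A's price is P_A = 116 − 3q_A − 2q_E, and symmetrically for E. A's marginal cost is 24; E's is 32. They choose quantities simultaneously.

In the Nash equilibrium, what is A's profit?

Firm A's profit: π = q_A(116 − 3q_A − 2q_E) − 24q_A.
∂π/∂q_A = 92 − 6q_A − 2q_E = 0 ⇒ q_A = 46/3 − (1/3)q_E.
Similarly q_E = 14 − (1/3)q_A.
Plugging q_E into A's best response: q_A = 46/3 − (1/3)(14 − (1/3)q_A) ⇒ (8/9)q_A = 32/3, so q_A = 12.
Then q_E = 14 − (1/3)·12 = 10.
P_A = 116 − 3·12 − 2·10 = 60.
Profit = (60 − 24)·12 = 432.

432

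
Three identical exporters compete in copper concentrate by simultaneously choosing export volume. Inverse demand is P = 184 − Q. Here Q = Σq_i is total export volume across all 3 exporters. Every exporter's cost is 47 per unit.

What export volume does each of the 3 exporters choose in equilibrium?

A representative exporter's profit is π_i = q_i(184 − Q) − 47q_i, with Q = q_i + Σ_{j≠i} q_j.
First-order condition: 137 − 2q_i − Σ_{j≠i} q_j = 0.
Imposing symmetry (q_j = q for all j) turns Σ_{j≠i} q_j into 2q, so 137 = 4q and q = 34.25.

34.25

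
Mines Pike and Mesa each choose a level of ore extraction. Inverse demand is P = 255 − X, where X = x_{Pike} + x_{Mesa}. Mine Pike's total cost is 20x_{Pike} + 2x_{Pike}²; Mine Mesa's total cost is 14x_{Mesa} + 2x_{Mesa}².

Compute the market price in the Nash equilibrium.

187

Mine Pike's profit: π = x_{Pike}(255 − (x_{Pike} + x_{Mesa})) − 20x_{Pike} − 2x_{Pike}².
∂π/∂x_{Pike} = 235 − 6x_{Pike} − x_{Mesa} = 0, so x_{Pike} = 235/6 − (1/6)x_{Mesa}.
By the same steps for Mesa: x_{Mesa} = 241/6 − (1/6)x_{Pike}.
Substituting the second reaction function into the first: x_{Pike} = 235/6 − (1/6)(241/6 − (1/6)x_{Pike}), which gives (35/36)x_{Pike} = 1169/36 ⇒ x_{Pike} = 33.4.
Then x_{Mesa} = 241/6 − (1/6)·33.4 = 34.6.
Equilibrium price: P = 255 − 68 = 187.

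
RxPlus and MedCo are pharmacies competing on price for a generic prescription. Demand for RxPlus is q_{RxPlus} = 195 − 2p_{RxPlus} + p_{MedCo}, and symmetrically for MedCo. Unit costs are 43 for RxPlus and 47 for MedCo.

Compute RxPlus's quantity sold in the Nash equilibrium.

RxPlus's profit: π = (p_{RxPlus} − 43)(195 − 2p_{RxPlus} + p_{MedCo}).
∂π/∂p_{RxPlus} = 281 − 4p_{RxPlus} + p_{MedCo} = 0 ⇒ p_{RxPlus} = 70.25 + 0.25p_{MedCo}.
Similarly p_{MedCo} = 72.25 + 0.25p_{RxPlus}.
Substituting the second reaction function into the first: p_{RxPlus} = 70.25 + 0.25(72.25 + 0.25p_{RxPlus}), which gives 0.9375p_{RxPlus} = 88.3125 ⇒ p_{RxPlus} = 94.2.
Then p_{MedCo} = 72.25 + 0.25·94.2 = 95.8.
q_{RxPlus} = 195 − 2·94.2 + 95.8 = 102.4.

102.4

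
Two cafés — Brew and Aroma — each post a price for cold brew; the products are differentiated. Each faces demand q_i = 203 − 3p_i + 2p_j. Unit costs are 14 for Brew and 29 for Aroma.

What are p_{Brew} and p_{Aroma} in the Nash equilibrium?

64.0625, 69.6875

Brew's profit: π = (p_{Brew} − 14)(203 − 3p_{Brew} + 2p_{Aroma}).
∂π/∂p_{Brew} = 245 − 6p_{Brew} + 2p_{Aroma} = 0 ⇒ p_{Brew} = 245/6 + (1/3)p_{Aroma}.
Similarly p_{Aroma} = 145/3 + (1/3)p_{Brew}.
Plugging p_{Aroma} into Brew's best response: p_{Brew} = 245/6 + (1/3)(145/3 + (1/3)p_{Brew}) ⇒ (8/9)p_{Brew} = 1025/18, so p_{Brew} = 64.0625.
Then p_{Aroma} = 145/3 + (1/3)·64.0625 = 69.6875.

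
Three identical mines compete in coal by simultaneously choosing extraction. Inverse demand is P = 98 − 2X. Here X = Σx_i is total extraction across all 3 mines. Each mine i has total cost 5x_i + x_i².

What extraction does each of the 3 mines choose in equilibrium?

A representative mine's profit is π_i = x_i(98 − 2X) − 5x_i − x_i², with X = x_i + Σ_{j≠i} x_j.
First-order condition: 93 − 6x_i − 2Σ_{j≠i} x_j = 0.
In a symmetric equilibrium every mine chooses the same x, so Σ_{j≠i} x_j = 2x. The condition becomes 93 − 10x = 0, giving x = 93/10 = 9.3.

9.3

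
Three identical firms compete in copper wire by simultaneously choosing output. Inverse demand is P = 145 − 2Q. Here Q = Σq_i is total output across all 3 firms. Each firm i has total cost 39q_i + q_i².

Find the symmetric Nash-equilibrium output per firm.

10.6

A representative firm's profit is π_i = q_i(145 − 2Q) − 39q_i − q_i², with Q = q_i + Σ_{j≠i} q_j.
First-order condition: 106 − 6q_i − 2Σ_{j≠i} q_j = 0.
With identical firms, set every q_j = q: then 106 − 6q − 4q = 0, i.e. q = 106/10 = 10.6.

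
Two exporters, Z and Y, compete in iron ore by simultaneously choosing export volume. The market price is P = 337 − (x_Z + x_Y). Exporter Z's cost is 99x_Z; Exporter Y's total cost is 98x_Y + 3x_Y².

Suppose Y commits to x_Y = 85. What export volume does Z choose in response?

76.5

Exporter Z's profit: π = x_Z(337 − (x_Z + x_Y)) − 99x_Z.
∂π/∂x_Z = 238 − 2x_Z − x_Y = 0, so x_Z = 119 − 0.5x_Y.
At x_Y = 85: x_Z = 119 − 0.5·85 = 76.5.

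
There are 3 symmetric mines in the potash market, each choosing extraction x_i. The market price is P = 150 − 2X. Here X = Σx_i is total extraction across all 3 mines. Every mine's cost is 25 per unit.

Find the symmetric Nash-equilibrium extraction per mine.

A representative mine's profit is π_i = x_i(150 − 2X) − 25x_i, with X = x_i + Σ_{j≠i} x_j.
First-order condition: 125 − 4x_i − 2Σ_{j≠i} x_j = 0.
In a symmetric equilibrium every mine chooses the same x, so Σ_{j≠i} x_j = 2x. The condition becomes 125 − 8x = 0, giving x = 125/8 = 15.625.

15.625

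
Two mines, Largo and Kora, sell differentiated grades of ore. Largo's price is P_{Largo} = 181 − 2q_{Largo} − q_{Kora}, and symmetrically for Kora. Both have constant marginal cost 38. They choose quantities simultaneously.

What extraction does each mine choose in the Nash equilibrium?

Mine Largo's profit: π = q_{Largo}(181 − 2q_{Largo} − q_{Kora}) − 38q_{Largo}.
∂π/∂q_{Largo} = 143 − 4q_{Largo} − q_{Kora} = 0 ⇒ q_{Largo} = 35.75 − 0.25q_{Kora}.
By symmetry q_{Kora} = q_{Largo}; substituting into the reaction function, 1.25q_{Largo} = 35.75 and q_{Largo} = 28.6.

28.6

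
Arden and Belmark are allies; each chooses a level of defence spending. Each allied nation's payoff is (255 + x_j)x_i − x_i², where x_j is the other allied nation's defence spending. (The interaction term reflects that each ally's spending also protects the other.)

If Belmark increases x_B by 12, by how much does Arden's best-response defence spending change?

Arden's payoff is (255 + x_B)x_A − x_A².
∂π/∂x_A = 255 + x_B − 2x_A = 0, so x_A = 127.5 + 0.5x_B.
The reaction-function slope is 0.5, so a 12-unit rise in x_B moves x_A by 0.5 × 12 = 6. Arden's best response rises — the actions are strategic complements.

6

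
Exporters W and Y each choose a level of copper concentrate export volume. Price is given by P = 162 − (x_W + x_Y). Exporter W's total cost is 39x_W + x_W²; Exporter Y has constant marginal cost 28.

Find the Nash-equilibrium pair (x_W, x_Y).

Exporter W's profit: π = x_W(162 − (x_W + x_Y)) − 39x_W − x_W².
∂π/∂x_W = 123 − 4x_W − x_Y = 0, so x_W = 30.75 − 0.25x_Y.
For Y: ∂π/∂x_Y = 134 − 2x_Y − x_W = 0 ⇒ x_Y = 67 − 0.5x_W.
Substituting the second reaction function into the first: x_W = 30.75 − 0.25(67 − 0.5x_W), which gives 0.875x_W = 14 ⇒ x_W = 16.
Then x_Y = 67 − 0.5·16 = 59.

16, 59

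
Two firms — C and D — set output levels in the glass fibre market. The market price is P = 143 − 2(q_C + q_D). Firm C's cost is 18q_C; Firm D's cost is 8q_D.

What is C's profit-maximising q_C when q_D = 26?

18.25

Firm C's profit: π = q_C(143 − 2(q_C + q_D)) − 18q_C.
∂π/∂q_C = 125 − 4q_C − 2q_D = 0, so q_C = 31.25 − 0.5q_D.
At q_D = 26: q_C = 31.25 − 0.5·26 = 18.25.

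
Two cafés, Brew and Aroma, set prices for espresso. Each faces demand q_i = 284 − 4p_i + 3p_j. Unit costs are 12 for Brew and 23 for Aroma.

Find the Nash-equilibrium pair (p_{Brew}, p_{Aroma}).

Brew's profit: π = (p_{Brew} − 12)(284 − 4p_{Brew} + 3p_{Aroma}).
∂π/∂p_{Brew} = 332 − 8p_{Brew} + 3p_{Aroma} = 0 ⇒ p_{Brew} = 41.5 + 0.375p_{Aroma}.
Similarly p_{Aroma} = 47 + 0.375p_{Brew}.
Solving the two reaction functions simultaneously: (1 − (0.375)(0.375))p_{Brew} = 41.5 + 0.375·47, so (55/64)p_{Brew} = 59.125 and p_{Brew} = 68.8.
Then p_{Aroma} = 47 + 0.375·68.8 = 72.8.

68.8, 72.8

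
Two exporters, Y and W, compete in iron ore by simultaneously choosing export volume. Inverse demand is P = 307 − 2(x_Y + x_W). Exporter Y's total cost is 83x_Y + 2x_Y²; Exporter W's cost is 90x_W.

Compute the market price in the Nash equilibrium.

Exporter Y's profit: π = x_Y(307 − 2(x_Y + x_W)) − 83x_Y − 2x_Y².
∂π/∂x_Y = 224 − 8x_Y − 2x_W = 0, so x_Y = 28 − 0.25x_W.
For W: ∂π/∂x_W = 217 − 4x_W − 2x_Y = 0 ⇒ x_W = 54.25 − 0.5x_Y.
Solving the two reaction functions simultaneously: (1 − (−0.25)(−0.5))x_Y = 28 − 0.25·54.25, so 0.875x_Y = 14.4375 and x_Y = 16.5.
Then x_W = 54.25 − 0.5·16.5 = 46.
Equilibrium price: P = 307 − 2·62.5 = 182.

182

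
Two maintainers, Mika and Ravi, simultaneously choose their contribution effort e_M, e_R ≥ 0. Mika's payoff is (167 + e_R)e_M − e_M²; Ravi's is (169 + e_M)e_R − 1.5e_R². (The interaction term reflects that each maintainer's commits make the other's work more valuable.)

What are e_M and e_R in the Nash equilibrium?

134, 101

Expanding Mika's payoff: 167e_M + e_Re_M − e_M².
∂π/∂e_M = 167 + e_R − 2e_M = 0, so e_M = 83.5 + 0.5e_R.
Likewise for Ravi: e_R = 169/3 + (1/3)e_M.
Plugging e_R into Mika's best response: e_M = 83.5 + 0.5(169/3 + (1/3)e_M) ⇒ (5/6)e_M = 335/3, so e_M = 134.
Then e_R = 169/3 + (1/3)·134 = 101.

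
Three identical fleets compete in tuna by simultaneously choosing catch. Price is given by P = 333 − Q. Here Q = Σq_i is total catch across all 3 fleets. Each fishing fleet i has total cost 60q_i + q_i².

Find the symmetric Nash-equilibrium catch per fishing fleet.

A representative fishing fleet's profit is π_i = q_i(333 − Q) − 60q_i − q_i², with Q = q_i + Σ_{j≠i} q_j.
First-order condition: 273 − 4q_i − Σ_{j≠i} q_j = 0.
Imposing symmetry (q_j = q for all j) turns Σ_{j≠i} q_j into 2q, so 273 = 6q and q = 45.5.

45.5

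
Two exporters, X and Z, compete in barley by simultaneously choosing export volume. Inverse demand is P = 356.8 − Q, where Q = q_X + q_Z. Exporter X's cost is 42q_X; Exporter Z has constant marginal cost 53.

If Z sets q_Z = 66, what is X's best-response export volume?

124.4

Exporter X's profit: π = q_X(356.8 − (q_X + q_Z)) − 42q_X.
∂π/∂q_X = 314.8 − 2q_X − q_Z = 0, so q_X = 157.4 − 0.5q_Z.
At q_Z = 66: q_X = 157.4 − 0.5·66 = 124.4.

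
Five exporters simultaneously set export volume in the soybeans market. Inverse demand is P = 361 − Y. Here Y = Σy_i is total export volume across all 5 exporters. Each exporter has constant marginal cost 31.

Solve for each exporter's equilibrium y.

A representative exporter's profit is π_i = y_i(361 − Y) − 31y_i, with Y = y_i + Σ_{j≠i} y_j.
First-order condition: 330 − 2y_i − Σ_{j≠i} y_j = 0.
Imposing symmetry (y_j = y for all j) turns Σ_{j≠i} y_j into 4y, so 330 = 6y and y = 55.

55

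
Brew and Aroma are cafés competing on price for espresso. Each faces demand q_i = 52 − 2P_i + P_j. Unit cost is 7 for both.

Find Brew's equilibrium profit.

Brew's profit: π = (P_{Brew} − 7)(52 − 2P_{Brew} + P_{Aroma}).
∂π/∂P_{Brew} = 66 − 4P_{Brew} + P_{Aroma} = 0 ⇒ P_{Brew} = 16.5 + 0.25P_{Aroma}.
Setting P_{Brew} = P_{Aroma} in the reaction function: P_{Brew} = 16.5 + 0.25P_{Brew}, so P_{Brew} = 16.5 / 0.75 = 22.
q_{Brew} = 52 − 2·22 + 22 = 30.
Profit = (22 − 7)·30 = 450.

450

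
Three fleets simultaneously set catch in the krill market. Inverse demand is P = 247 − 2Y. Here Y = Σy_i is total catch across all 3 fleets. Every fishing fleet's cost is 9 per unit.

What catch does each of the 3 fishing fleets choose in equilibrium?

29.75

A representative fishing fleet's profit is π_i = y_i(247 − 2Y) − 9y_i, with Y = y_i + Σ_{j≠i} y_j.
First-order condition: 238 − 4y_i − 2Σ_{j≠i} y_j = 0.
Imposing symmetry (y_j = y for all j) turns Σ_{j≠i} y_j into 2y, so 238 = 8y and y = 29.75.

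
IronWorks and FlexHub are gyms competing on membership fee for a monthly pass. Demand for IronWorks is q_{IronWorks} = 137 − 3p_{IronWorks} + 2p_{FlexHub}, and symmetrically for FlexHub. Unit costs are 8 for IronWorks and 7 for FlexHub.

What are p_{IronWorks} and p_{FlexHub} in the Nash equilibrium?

IronWorks's profit: π = (p_{IronWorks} − 8)(137 − 3p_{IronWorks} + 2p_{FlexHub}).
∂π/∂p_{IronWorks} = 161 − 6p_{IronWorks} + 2p_{FlexHub} = 0 ⇒ p_{IronWorks} = 161/6 + (1/3)p_{FlexHub}.
Similarly p_{FlexHub} = 79/3 + (1/3)p_{IronWorks}.
Solving the two reaction functions simultaneously: (1 − (1/3)(1/3))p_{IronWorks} = 161/6 + (1/3)·(79/3), so (8/9)p_{IronWorks} = 641/18 and p_{IronWorks} = 40.0625.
Then p_{FlexHub} = 79/3 + (1/3)·40.0625 = 39.6875.

40.0625, 39.6875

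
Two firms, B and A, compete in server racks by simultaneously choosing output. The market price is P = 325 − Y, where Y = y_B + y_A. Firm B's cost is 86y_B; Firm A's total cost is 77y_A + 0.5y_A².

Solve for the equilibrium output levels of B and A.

Firm B's profit: π = y_B(325 − (y_B + y_A)) − 86y_B.
∂π/∂y_B = 239 − 2y_B − y_A = 0, so y_B = 119.5 − 0.5y_A.
For A: ∂π/∂y_A = 248 − 3y_A − y_B = 0 ⇒ y_A = 248/3 − (1/3)y_B.
Plugging y_A into B's best response: y_B = 119.5 − 0.5(248/3 − (1/3)y_B) ⇒ (5/6)y_B = 469/6, so y_B = 93.8.
Then y_A = 248/3 − (1/3)·93.8 = 51.4.

93.8, 51.4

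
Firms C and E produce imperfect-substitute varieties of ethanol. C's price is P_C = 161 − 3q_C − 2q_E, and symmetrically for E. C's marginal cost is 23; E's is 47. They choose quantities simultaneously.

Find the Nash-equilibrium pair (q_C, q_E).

18.75, 12.75

Firm C's profit: π = q_C(161 − 3q_C − 2q_E) − 23q_C.
∂π/∂q_C = 138 − 6q_C − 2q_E = 0 ⇒ q_C = 23 − (1/3)q_E.
Similarly q_E = 19 − (1/3)q_C.
Substituting the second reaction function into the first: q_C = 23 − (1/3)(19 − (1/3)q_C), which gives (8/9)q_C = 50/3 ⇒ q_C = 18.75.
Then q_E = 19 − (1/3)·18.75 = 12.75.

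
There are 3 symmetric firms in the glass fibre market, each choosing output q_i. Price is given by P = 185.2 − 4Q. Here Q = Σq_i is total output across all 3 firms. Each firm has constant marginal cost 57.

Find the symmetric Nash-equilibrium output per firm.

8.0125

A representative firm's profit is π_i = q_i(185.2 − 4Q) − 57q_i, with Q = q_i + Σ_{j≠i} q_j.
First-order condition: 128.2 − 8q_i − 4Σ_{j≠i} q_j = 0.
In a symmetric equilibrium every firm chooses the same q, so Σ_{j≠i} q_j = 2q. The condition becomes 128.2 − 16q = 0, giving q = 128.2/16 = 8.0125.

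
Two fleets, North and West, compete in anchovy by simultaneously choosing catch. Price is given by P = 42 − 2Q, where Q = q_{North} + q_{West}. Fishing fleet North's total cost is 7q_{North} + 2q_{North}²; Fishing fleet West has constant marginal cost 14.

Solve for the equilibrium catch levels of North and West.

Fishing fleet North's profit: π = q_{North}(42 − 2(q_{North} + q_{West})) − 7q_{North} − 2q_{North}².
∂π/∂q_{North} = 35 − 8q_{North} − 2q_{West} = 0, so q_{North} = 4.375 − 0.25q_{West}.
For West: ∂π/∂q_{West} = 28 − 4q_{West} − 2q_{North} = 0 ⇒ q_{West} = 7 − 0.5q_{North}.
Substituting the second reaction function into the first: q_{North} = 4.375 − 0.25(7 − 0.5q_{North}), which gives 0.875q_{North} = 2.625 ⇒ q_{North} = 3.
Then q_{West} = 7 − 0.5·3 = 5.5.

3, 5.5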